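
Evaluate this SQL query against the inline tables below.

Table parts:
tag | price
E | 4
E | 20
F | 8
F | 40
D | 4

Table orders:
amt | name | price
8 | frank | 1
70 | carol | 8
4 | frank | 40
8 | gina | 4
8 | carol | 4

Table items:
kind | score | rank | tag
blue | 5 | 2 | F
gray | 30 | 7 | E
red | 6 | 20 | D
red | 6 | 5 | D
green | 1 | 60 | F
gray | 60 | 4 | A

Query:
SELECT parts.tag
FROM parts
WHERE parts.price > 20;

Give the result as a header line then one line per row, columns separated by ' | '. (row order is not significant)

After WHERE (1 rows):
parts.tag | parts.price
F | 40
After SELECT (1 rows):
parts.tag
F

== RESULT ==
parts.tag
F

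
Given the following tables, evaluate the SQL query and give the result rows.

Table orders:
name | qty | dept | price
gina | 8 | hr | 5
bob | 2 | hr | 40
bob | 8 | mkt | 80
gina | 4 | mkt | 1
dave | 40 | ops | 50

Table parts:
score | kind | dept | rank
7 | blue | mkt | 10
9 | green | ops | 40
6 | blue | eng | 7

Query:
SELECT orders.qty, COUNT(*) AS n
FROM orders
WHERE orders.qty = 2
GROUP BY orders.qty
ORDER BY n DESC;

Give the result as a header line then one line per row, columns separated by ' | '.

After WHERE (1 rows):
orders.name | orders.qty | orders.dept | orders.price
bob | 2 | hr | 40
After GROUP BY (1 rows):
orders.qty | n
2 | 1
After ORDER BY (1 rows):
orders.qty | n
2 | 1

== RESULT ==
orders.qty | n
2 | 1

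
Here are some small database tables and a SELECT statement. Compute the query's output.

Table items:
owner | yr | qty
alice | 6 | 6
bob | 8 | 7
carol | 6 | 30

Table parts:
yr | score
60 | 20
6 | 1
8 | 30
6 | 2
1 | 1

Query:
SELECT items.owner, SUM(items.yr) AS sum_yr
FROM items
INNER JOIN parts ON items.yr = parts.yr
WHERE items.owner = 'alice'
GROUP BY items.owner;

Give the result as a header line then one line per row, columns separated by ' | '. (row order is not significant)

After JOIN parts (5 rows):
items.owner | items.yr | items.qty | parts.yr | parts.score
alice | 6 | 6 | 6 | 1
alice | 6 | 6 | 6 | 2
bob | 8 | 7 | 8 | 30
carol | 6 | 30 | 6 | 1
carol | 6 | 30 | 6 | 2
After WHERE (2 rows):
items.owner | items.yr | items.qty | parts.yr | parts.score
alice | 6 | 6 | 6 | 1
alice | 6 | 6 | 6 | 2
After GROUP BY (1 rows):
items.owner | sum_yr
alice | 12

== RESULT ==
items.owner | sum_yr
alice | 12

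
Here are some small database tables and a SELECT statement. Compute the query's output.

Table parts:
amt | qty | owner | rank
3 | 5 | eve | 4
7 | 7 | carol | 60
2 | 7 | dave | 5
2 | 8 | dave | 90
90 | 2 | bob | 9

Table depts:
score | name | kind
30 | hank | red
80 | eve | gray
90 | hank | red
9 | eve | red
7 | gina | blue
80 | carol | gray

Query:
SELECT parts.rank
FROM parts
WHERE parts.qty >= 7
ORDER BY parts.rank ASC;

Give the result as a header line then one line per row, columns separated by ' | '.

== RESULT ==
parts.rank
5
60
90

Derivation:
After WHERE (3 rows):
parts.amt | parts.qty | parts.owner | parts.rank
7 | 7 | carol | 60
2 | 7 | dave | 5
2 | 8 | dave | 90
After SELECT (3 rows):
parts.rank
60
5
90
After ORDER BY (3 rows):
parts.rank
5
60
90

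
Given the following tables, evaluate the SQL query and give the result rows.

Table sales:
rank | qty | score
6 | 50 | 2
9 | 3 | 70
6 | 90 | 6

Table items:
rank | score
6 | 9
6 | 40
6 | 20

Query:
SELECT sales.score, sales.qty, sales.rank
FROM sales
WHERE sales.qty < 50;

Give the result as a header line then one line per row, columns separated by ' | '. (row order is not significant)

== RESULT ==
sales.score | sales.qty | sales.rank
70 | 3 | 9

Derivation:
After WHERE (1 rows):
sales.rank | sales.qty | sales.score
9 | 3 | 70
After SELECT (1 rows):
sales.score | sales.qty | sales.rank
70 | 3 | 9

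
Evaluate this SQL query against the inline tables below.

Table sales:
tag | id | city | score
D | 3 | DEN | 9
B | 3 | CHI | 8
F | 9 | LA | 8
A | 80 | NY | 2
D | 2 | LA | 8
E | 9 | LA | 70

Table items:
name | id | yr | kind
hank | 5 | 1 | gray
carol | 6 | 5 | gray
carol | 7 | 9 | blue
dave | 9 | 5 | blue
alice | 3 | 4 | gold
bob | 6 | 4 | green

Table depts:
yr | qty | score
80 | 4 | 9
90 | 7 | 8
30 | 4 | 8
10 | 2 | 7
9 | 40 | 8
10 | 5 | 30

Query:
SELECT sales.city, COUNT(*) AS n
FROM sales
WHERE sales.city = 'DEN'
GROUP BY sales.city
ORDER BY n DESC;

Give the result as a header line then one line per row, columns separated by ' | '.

After WHERE (1 rows):
sales.tag | sales.id | sales.city | sales.score
D | 3 | DEN | 9
After GROUP BY (1 rows):
sales.city | n
DEN | 1
After ORDER BY (1 rows):
sales.city | n
DEN | 1

== RESULT ==
sales.city | n
DEN | 1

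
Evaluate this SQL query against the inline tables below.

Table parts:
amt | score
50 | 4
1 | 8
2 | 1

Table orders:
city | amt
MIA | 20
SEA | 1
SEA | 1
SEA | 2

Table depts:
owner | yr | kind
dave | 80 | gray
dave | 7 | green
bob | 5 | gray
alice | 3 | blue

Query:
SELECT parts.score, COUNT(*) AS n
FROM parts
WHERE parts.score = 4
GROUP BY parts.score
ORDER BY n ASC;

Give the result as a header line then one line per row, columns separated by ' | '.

After WHERE (1 rows):
parts.amt | parts.score
50 | 4
After GROUP BY (1 rows):
parts.score | n
4 | 1
After ORDER BY (1 rows):
parts.score | n
4 | 1

== RESULT ==
parts.score | n
4 | 1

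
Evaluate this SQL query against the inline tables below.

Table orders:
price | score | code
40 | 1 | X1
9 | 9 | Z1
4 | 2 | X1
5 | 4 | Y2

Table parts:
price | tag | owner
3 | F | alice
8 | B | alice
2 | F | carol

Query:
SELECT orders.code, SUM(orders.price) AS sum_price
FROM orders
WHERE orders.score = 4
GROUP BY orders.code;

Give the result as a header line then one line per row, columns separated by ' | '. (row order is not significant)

== RESULT ==
orders.code | sum_price
Y2 | 5

Derivation:
After WHERE (1 rows):
orders.price | orders.score | orders.code
5 | 4 | Y2
After GROUP BY (1 rows):
orders.code | sum_price
Y2 | 5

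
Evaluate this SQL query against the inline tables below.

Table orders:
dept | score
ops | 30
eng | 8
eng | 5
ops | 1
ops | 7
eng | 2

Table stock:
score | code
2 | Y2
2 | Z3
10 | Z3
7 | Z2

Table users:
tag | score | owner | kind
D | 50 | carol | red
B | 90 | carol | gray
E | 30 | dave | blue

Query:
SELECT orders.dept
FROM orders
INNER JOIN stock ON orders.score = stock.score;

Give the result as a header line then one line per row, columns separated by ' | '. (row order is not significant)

== RESULT ==
orders.dept
ops
eng
eng

Derivation:
After JOIN stock (3 rows):
orders.dept | orders.score | stock.score | stock.code
ops | 7 | 7 | Z2
eng | 2 | 2 | Y2
eng | 2 | 2 | Z3
After SELECT (3 rows):
orders.dept
ops
eng
eng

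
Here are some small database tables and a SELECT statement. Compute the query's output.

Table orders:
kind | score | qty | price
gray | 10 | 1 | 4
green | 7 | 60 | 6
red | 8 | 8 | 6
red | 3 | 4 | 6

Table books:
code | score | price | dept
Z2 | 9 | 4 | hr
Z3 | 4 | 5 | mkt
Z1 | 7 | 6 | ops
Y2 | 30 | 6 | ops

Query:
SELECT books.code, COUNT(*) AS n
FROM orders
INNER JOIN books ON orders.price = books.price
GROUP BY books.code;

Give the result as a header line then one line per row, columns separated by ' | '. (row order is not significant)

== RESULT ==
books.code | n
Z2 | 1
Z1 | 3
Y2 | 3

Derivation:
After JOIN books (7 rows):
orders.kind | orders.score | orders.qty | orders.price | books.code | books.score | books.price | books.dept
gray | 10 | 1 | 4 | Z2 | 9 | 4 | hr
green | 7 | 60 | 6 | Z1 | 7 | 6 | ops
green | 7 | 60 | 6 | Y2 | 30 | 6 | ops
red | 8 | 8 | 6 | Z1 | 7 | 6 | ops
red | 8 | 8 | 6 | Y2 | 30 | 6 | ops
red | 3 | 4 | 6 | Z1 | 7 | 6 | ops
red | 3 | 4 | 6 | Y2 | 30 | 6 | ops
After GROUP BY (3 rows):
books.code | n
Z2 | 1
Z1 | 3
Y2 | 3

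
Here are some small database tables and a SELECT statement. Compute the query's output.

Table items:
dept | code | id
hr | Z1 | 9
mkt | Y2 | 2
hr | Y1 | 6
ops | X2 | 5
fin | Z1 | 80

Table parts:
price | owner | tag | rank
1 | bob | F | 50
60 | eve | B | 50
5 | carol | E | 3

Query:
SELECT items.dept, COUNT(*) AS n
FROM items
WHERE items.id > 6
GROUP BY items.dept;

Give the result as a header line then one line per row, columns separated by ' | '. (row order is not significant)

== RESULT ==
items.dept | n
hr | 1
fin | 1

Derivation:
After WHERE (2 rows):
items.dept | items.code | items.id
hr | Z1 | 9
fin | Z1 | 80
After GROUP BY (2 rows):
items.dept | n
hr | 1
fin | 1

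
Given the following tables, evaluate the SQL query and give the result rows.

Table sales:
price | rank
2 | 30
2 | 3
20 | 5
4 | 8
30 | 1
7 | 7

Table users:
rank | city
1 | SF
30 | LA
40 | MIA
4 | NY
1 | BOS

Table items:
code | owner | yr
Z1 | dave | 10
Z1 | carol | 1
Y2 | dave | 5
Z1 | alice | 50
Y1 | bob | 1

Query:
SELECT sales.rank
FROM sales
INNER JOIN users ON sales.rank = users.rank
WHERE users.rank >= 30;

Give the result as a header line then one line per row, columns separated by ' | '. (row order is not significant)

== RESULT ==
sales.rank
30

Derivation:
After JOIN users (3 rows):
sales.price | sales.rank | users.rank | users.city
2 | 30 | 30 | LA
30 | 1 | 1 | SF
30 | 1 | 1 | BOS
After WHERE (1 rows):
sales.price | sales.rank | users.rank | users.city
2 | 30 | 30 | LA
After SELECT (1 rows):
sales.rank
30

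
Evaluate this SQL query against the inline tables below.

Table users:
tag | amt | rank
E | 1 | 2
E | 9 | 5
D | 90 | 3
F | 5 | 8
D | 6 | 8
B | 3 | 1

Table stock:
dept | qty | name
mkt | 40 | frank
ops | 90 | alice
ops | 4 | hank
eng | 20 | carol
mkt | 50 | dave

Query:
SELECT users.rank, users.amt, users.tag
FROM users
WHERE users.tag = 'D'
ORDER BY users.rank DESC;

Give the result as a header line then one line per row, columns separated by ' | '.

After WHERE (2 rows):
users.tag | users.amt | users.rank
D | 90 | 3
D | 6 | 8
After SELECT (2 rows):
users.rank | users.amt | users.tag
3 | 90 | D
8 | 6 | D
After ORDER BY (2 rows):
users.rank | users.amt | users.tag
8 | 6 | D
3 | 90 | D

== RESULT ==
users.rank | users.amt | users.tag
8 | 6 | D
3 | 90 | D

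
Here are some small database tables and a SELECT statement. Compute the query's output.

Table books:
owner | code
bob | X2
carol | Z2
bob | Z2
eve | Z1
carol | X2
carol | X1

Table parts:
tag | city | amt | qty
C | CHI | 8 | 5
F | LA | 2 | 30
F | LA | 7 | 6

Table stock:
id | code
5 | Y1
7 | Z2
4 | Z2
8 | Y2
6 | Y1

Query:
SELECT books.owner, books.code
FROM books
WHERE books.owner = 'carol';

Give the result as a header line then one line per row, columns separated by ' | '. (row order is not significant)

After WHERE (3 rows):
books.owner | books.code
carol | Z2
carol | X2
carol | X1
After SELECT (3 rows):
books.owner | books.code
carol | Z2
carol | X2
carol | X1

== RESULT ==
books.owner | books.code
carol | Z2
carol | X2
carol | X1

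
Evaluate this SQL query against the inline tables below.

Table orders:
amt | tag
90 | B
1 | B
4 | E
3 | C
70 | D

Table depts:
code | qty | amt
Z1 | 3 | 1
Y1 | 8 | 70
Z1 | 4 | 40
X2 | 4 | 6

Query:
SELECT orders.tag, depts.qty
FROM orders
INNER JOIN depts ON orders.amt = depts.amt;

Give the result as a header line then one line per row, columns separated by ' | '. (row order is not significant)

After JOIN depts (2 rows):
orders.amt | orders.tag | depts.code | depts.qty | depts.amt
1 | B | Z1 | 3 | 1
70 | D | Y1 | 8 | 70
After SELECT (2 rows):
orders.tag | depts.qty
B | 3
D | 8

== RESULT ==
orders.tag | depts.qty
B | 3
D | 8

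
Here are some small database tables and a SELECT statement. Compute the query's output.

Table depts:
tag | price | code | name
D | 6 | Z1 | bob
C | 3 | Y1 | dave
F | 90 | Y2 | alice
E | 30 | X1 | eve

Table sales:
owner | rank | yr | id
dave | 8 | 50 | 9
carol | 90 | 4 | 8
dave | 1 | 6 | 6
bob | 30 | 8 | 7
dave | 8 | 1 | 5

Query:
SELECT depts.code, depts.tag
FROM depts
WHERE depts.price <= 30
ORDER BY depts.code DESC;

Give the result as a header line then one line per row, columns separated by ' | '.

== RESULT ==
depts.code | depts.tag
Z1 | D
Y1 | C
X1 | E

Derivation:
After WHERE (3 rows):
depts.tag | depts.price | depts.code | depts.name
D | 6 | Z1 | bob
C | 3 | Y1 | dave
E | 30 | X1 | eve
After SELECT (3 rows):
depts.code | depts.tag
Z1 | D
Y1 | C
X1 | E
After ORDER BY (3 rows):
depts.code | depts.tag
Z1 | D
Y1 | C
X1 | E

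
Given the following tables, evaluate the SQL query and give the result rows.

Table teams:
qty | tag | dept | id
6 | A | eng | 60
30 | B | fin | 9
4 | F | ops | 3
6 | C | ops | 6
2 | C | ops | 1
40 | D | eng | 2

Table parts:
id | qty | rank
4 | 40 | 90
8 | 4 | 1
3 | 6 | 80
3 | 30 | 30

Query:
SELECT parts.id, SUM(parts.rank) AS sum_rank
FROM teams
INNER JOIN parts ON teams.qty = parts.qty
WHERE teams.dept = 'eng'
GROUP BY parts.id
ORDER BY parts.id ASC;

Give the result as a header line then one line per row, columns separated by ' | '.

After JOIN parts (5 rows):
teams.qty | teams.tag | teams.dept | teams.id | parts.id | parts.qty | parts.rank
6 | A | eng | 60 | 3 | 6 | 80
30 | B | fin | 9 | 3 | 30 | 30
4 | F | ops | 3 | 8 | 4 | 1
6 | C | ops | 6 | 3 | 6 | 80
40 | D | eng | 2 | 4 | 40 | 90
After WHERE (2 rows):
teams.qty | teams.tag | teams.dept | teams.id | parts.id | parts.qty | parts.rank
6 | A | eng | 60 | 3 | 6 | 80
40 | D | eng | 2 | 4 | 40 | 90
After GROUP BY (2 rows):
parts.id | sum_rank
3 | 80
4 | 90
After ORDER BY (2 rows):
parts.id | sum_rank
3 | 80
4 | 90

== RESULT ==
parts.id | sum_rank
3 | 80
4 | 90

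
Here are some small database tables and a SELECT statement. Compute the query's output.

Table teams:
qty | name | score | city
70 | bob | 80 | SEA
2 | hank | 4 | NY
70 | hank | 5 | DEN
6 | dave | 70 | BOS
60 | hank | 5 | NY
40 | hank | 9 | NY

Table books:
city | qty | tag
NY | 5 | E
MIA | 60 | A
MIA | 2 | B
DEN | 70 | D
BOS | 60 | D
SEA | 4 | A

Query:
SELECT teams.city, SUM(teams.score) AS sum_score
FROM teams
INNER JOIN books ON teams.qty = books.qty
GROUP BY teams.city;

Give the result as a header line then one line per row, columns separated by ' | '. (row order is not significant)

== RESULT ==
teams.city | sum_score
SEA | 80
NY | 14
DEN | 5

Derivation:
After JOIN books (5 rows):
teams.qty | teams.name | teams.score | teams.city | books.city | books.qty | books.tag
70 | bob | 80 | SEA | DEN | 70 | D
2 | hank | 4 | NY | MIA | 2 | B
70 | hank | 5 | DEN | DEN | 70 | D
60 | hank | 5 | NY | MIA | 60 | A
60 | hank | 5 | NY | BOS | 60 | D
After GROUP BY (3 rows):
teams.city | sum_score
SEA | 80
NY | 14
DEN | 5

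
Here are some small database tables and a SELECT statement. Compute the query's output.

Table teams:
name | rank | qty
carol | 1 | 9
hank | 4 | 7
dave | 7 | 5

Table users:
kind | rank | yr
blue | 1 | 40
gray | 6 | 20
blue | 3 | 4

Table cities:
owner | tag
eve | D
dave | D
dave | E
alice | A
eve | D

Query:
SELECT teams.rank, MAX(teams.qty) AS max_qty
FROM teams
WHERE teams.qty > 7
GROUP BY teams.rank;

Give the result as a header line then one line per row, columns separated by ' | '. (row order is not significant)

After WHERE (1 rows):
teams.name | teams.rank | teams.qty
carol | 1 | 9
After GROUP BY (1 rows):
teams.rank | max_qty
1 | 9

== RESULT ==
teams.rank | max_qty
1 | 9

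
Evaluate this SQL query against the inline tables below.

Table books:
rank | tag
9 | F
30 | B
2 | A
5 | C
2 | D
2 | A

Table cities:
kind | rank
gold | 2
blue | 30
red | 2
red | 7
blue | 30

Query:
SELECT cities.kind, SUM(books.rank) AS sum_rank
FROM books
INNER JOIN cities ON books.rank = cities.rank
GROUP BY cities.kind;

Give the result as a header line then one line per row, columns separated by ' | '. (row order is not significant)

== RESULT ==
cities.kind | sum_rank
blue | 60
gold | 6
red | 6

Derivation:
After JOIN cities (8 rows):
books.rank | books.tag | cities.kind | cities.rank
30 | B | blue | 30
30 | B | blue | 30
2 | A | gold | 2
2 | A | red | 2
2 | D | gold | 2
2 | D | red | 2
2 | A | gold | 2
2 | A | red | 2
After GROUP BY (3 rows):
cities.kind | sum_rank
blue | 60
gold | 6
red | 6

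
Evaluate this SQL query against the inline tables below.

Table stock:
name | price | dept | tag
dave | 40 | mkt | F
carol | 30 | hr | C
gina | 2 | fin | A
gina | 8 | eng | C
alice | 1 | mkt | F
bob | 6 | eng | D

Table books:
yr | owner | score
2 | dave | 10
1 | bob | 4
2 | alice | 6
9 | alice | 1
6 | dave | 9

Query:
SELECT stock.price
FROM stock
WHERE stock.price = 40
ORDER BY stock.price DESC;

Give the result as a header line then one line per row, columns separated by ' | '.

== RESULT ==
stock.price
40

Derivation:
After WHERE (1 rows):
stock.name | stock.price | stock.dept | stock.tag
dave | 40 | mkt | F
After SELECT (1 rows):
stock.price
40
After ORDER BY (1 rows):
stock.price
40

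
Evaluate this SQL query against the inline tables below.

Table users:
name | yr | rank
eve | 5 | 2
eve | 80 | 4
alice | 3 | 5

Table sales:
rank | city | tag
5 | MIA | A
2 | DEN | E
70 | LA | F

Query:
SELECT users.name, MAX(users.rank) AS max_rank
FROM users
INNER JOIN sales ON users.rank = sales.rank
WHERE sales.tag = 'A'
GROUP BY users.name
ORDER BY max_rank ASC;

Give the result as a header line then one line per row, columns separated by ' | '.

== RESULT ==
users.name | max_rank
alice | 5

Derivation:
After JOIN sales (2 rows):
users.name | users.yr | users.rank | sales.rank | sales.city | sales.tag
eve | 5 | 2 | 2 | DEN | E
alice | 3 | 5 | 5 | MIA | A
After WHERE (1 rows):
users.name | users.yr | users.rank | sales.rank | sales.city | sales.tag
alice | 3 | 5 | 5 | MIA | A
After GROUP BY (1 rows):
users.name | max_rank
alice | 5
After ORDER BY (1 rows):
users.name | max_rank
alice | 5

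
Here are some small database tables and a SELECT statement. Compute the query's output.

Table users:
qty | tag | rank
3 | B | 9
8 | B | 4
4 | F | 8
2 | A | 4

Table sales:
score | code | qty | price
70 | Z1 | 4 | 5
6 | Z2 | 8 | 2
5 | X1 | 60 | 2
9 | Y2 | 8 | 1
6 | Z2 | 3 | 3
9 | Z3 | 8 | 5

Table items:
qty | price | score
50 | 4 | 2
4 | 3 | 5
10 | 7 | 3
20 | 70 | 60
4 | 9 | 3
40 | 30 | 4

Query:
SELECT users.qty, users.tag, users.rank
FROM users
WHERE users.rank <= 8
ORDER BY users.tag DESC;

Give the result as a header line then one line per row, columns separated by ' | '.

== RESULT ==
users.qty | users.tag | users.rank
4 | F | 8
8 | B | 4
2 | A | 4

Derivation:
After WHERE (3 rows):
users.qty | users.tag | users.rank
8 | B | 4
4 | F | 8
2 | A | 4
After SELECT (3 rows):
users.qty | users.tag | users.rank
8 | B | 4
4 | F | 8
2 | A | 4
After ORDER BY (3 rows):
users.qty | users.tag | users.rank
4 | F | 8
8 | B | 4
2 | A | 4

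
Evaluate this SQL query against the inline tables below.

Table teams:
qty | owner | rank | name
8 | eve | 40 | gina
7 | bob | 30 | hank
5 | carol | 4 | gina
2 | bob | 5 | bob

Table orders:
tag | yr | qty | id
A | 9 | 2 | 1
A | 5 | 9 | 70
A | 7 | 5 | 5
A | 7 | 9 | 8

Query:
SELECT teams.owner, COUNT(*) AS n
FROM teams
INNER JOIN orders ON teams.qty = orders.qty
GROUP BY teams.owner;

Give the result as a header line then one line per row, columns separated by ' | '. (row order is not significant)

== RESULT ==
teams.owner | n
carol | 1
bob | 1

Derivation:
After JOIN orders (2 rows):
teams.qty | teams.owner | teams.rank | teams.name | orders.tag | orders.yr | orders.qty | orders.id
5 | carol | 4 | gina | A | 7 | 5 | 5
2 | bob | 5 | bob | A | 9 | 2 | 1
After GROUP BY (2 rows):
teams.owner | n
carol | 1
bob | 1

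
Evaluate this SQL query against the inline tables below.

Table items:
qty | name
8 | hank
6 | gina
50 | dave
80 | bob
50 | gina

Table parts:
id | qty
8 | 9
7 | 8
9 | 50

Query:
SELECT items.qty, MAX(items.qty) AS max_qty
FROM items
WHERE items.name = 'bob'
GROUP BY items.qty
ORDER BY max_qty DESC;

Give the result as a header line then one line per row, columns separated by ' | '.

After WHERE (1 rows):
items.qty | items.name
80 | bob
After GROUP BY (1 rows):
items.qty | max_qty
80 | 80
After ORDER BY (1 rows):
items.qty | max_qty
80 | 80

== RESULT ==
items.qty | max_qty
80 | 80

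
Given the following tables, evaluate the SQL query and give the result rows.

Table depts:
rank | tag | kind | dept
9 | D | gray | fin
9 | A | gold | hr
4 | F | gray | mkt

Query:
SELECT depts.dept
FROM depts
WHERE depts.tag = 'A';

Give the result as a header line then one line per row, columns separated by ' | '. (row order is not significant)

After WHERE (1 rows):
depts.rank | depts.tag | depts.kind | depts.dept
9 | A | gold | hr
After SELECT (1 rows):
depts.dept
hr

== RESULT ==
depts.dept
hr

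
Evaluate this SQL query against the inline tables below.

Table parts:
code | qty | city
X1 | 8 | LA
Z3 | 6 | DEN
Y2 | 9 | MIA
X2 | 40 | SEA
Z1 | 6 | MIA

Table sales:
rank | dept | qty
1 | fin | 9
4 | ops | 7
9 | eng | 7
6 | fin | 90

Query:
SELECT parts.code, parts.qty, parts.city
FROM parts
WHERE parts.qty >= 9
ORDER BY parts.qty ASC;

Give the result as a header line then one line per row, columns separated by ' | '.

After WHERE (2 rows):
parts.code | parts.qty | parts.city
Y2 | 9 | MIA
X2 | 40 | SEA
After SELECT (2 rows):
parts.code | parts.qty | parts.city
Y2 | 9 | MIA
X2 | 40 | SEA
After ORDER BY (2 rows):
parts.code | parts.qty | parts.city
Y2 | 9 | MIA
X2 | 40 | SEA

== RESULT ==
parts.code | parts.qty | parts.city
Y2 | 9 | MIA
X2 | 40 | SEA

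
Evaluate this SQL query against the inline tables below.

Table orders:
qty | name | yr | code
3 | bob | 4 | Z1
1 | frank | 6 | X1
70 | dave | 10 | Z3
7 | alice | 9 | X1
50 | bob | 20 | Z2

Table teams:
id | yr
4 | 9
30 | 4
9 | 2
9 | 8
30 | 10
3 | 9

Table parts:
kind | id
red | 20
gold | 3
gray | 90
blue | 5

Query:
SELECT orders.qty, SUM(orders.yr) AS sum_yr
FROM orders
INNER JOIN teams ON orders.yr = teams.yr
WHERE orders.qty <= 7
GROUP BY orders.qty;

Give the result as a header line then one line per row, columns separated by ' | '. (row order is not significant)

== RESULT ==
orders.qty | sum_yr
3 | 4
7 | 18

Derivation:
After JOIN teams (4 rows):
orders.qty | orders.name | orders.yr | orders.code | teams.id | teams.yr
3 | bob | 4 | Z1 | 30 | 4
70 | dave | 10 | Z3 | 30 | 10
7 | alice | 9 | X1 | 4 | 9
7 | alice | 9 | X1 | 3 | 9
After WHERE (3 rows):
orders.qty | orders.name | orders.yr | orders.code | teams.id | teams.yr
3 | bob | 4 | Z1 | 30 | 4
7 | alice | 9 | X1 | 4 | 9
7 | alice | 9 | X1 | 3 | 9
After GROUP BY (2 rows):
orders.qty | sum_yr
3 | 4
7 | 18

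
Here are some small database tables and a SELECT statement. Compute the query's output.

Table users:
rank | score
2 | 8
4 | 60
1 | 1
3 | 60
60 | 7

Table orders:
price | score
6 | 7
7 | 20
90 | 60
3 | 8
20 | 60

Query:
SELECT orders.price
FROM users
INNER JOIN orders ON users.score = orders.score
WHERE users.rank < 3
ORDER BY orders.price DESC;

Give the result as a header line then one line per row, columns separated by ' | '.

After JOIN orders (6 rows):
users.rank | users.score | orders.price | orders.score
2 | 8 | 3 | 8
4 | 60 | 90 | 60
4 | 60 | 20 | 60
3 | 60 | 90 | 60
3 | 60 | 20 | 60
60 | 7 | 6 | 7
After WHERE (1 rows):
users.rank | users.score | orders.price | orders.score
2 | 8 | 3 | 8
After SELECT (1 rows):
orders.price
3
After ORDER BY (1 rows):
orders.price
3

== RESULT ==
orders.price
3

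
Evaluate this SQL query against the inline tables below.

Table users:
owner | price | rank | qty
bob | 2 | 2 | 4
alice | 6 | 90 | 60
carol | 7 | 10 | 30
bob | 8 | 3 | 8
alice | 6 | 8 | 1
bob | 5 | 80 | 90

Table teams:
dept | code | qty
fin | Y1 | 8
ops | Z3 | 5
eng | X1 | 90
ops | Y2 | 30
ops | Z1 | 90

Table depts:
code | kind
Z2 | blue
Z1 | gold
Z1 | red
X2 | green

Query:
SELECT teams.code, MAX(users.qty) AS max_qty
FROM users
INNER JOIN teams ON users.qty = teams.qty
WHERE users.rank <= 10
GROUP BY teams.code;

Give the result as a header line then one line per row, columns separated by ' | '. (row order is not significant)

After JOIN teams (4 rows):
users.owner | users.price | users.rank | users.qty | teams.dept | teams.code | teams.qty
carol | 7 | 10 | 30 | ops | Y2 | 30
bob | 8 | 3 | 8 | fin | Y1 | 8
bob | 5 | 80 | 90 | eng | X1 | 90
bob | 5 | 80 | 90 | ops | Z1 | 90
After WHERE (2 rows):
users.owner | users.price | users.rank | users.qty | teams.dept | teams.code | teams.qty
carol | 7 | 10 | 30 | ops | Y2 | 30
bob | 8 | 3 | 8 | fin | Y1 | 8
After GROUP BY (2 rows):
teams.code | max_qty
Y2 | 30
Y1 | 8

== RESULT ==
teams.code | max_qty
Y2 | 30
Y1 | 8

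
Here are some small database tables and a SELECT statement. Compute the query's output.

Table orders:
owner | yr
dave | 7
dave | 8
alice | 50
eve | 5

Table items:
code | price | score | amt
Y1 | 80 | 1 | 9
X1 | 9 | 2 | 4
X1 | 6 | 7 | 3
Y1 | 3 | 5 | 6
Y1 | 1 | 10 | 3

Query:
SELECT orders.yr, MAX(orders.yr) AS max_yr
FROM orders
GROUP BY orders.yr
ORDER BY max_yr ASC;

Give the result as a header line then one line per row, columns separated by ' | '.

== RESULT ==
orders.yr | max_yr
5 | 5
7 | 7
8 | 8
50 | 50

Derivation:
After GROUP BY (4 rows):
orders.yr | max_yr
7 | 7
8 | 8
50 | 50
5 | 5
After ORDER BY (4 rows):
orders.yr | max_yr
5 | 5
7 | 7
8 | 8
50 | 50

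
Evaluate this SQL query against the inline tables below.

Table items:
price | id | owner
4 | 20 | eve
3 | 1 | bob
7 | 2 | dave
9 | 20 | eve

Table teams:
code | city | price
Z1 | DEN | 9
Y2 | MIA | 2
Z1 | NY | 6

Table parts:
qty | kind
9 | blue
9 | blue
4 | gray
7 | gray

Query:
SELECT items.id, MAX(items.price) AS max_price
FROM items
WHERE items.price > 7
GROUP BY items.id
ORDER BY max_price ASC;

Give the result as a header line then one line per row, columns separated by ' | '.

== RESULT ==
items.id | max_price
20 | 9

Derivation:
After WHERE (1 rows):
items.price | items.id | items.owner
9 | 20 | eve
After GROUP BY (1 rows):
items.id | max_price
20 | 9
After ORDER BY (1 rows):
items.id | max_price
20 | 9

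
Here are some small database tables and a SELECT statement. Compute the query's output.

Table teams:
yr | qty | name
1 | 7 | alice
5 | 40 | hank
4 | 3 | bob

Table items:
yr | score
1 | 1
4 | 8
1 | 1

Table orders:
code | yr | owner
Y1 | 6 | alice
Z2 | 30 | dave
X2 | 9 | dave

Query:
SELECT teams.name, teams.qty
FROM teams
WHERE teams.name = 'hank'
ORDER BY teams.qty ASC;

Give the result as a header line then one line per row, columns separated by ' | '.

== RESULT ==
teams.name | teams.qty
hank | 40

Derivation:
After WHERE (1 rows):
teams.yr | teams.qty | teams.name
5 | 40 | hank
After SELECT (1 rows):
teams.name | teams.qty
hank | 40
After ORDER BY (1 rows):
teams.name | teams.qty
hank | 40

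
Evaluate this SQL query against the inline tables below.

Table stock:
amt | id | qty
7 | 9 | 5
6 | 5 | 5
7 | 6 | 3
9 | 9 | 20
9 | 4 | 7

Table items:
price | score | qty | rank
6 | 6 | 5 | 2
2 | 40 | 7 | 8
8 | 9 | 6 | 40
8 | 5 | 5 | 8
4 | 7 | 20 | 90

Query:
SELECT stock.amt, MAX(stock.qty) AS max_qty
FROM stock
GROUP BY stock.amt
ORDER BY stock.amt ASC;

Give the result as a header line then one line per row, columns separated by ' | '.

After GROUP BY (3 rows):
stock.amt | max_qty
7 | 5
6 | 5
9 | 20
After ORDER BY (3 rows):
stock.amt | max_qty
6 | 5
7 | 5
9 | 20

== RESULT ==
stock.amt | max_qty
6 | 5
7 | 5
9 | 20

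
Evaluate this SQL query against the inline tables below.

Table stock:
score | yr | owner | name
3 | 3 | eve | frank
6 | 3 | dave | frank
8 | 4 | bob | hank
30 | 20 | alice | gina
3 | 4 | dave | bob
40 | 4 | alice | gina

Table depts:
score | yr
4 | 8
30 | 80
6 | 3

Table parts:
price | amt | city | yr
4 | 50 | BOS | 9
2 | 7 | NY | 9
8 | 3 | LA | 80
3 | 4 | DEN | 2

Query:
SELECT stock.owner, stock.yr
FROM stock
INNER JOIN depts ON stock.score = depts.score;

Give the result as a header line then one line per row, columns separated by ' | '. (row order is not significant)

After JOIN depts (2 rows):
stock.score | stock.yr | stock.owner | stock.name | depts.score | depts.yr
6 | 3 | dave | frank | 6 | 3
30 | 20 | alice | gina | 30 | 80
After SELECT (2 rows):
stock.owner | stock.yr
dave | 3
alice | 20

== RESULT ==
stock.owner | stock.yr
dave | 3
alice | 20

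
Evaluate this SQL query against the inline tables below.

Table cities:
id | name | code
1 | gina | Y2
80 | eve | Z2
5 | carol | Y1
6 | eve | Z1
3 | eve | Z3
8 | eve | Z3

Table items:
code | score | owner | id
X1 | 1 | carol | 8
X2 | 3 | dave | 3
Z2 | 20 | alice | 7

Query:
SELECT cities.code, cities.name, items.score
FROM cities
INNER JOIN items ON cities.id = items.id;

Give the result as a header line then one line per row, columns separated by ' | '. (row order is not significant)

== RESULT ==
cities.code | cities.name | items.score
Z3 | eve | 3
Z3 | eve | 1

Derivation:
After JOIN items (2 rows):
cities.id | cities.name | cities.code | items.code | items.score | items.owner | items.id
3 | eve | Z3 | X2 | 3 | dave | 3
8 | eve | Z3 | X1 | 1 | carol | 8
After SELECT (2 rows):
cities.code | cities.name | items.score
Z3 | eve | 3
Z3 | eve | 1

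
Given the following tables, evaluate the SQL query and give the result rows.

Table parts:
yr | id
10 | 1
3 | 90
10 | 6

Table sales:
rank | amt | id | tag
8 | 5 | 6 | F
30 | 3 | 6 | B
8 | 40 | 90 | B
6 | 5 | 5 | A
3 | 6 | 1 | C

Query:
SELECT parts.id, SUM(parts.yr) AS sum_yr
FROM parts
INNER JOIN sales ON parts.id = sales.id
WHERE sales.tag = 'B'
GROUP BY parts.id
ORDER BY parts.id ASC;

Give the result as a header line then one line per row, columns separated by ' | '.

After JOIN sales (4 rows):
parts.yr | parts.id | sales.rank | sales.amt | sales.id | sales.tag
10 | 1 | 3 | 6 | 1 | C
3 | 90 | 8 | 40 | 90 | B
10 | 6 | 8 | 5 | 6 | F
10 | 6 | 30 | 3 | 6 | B
After WHERE (2 rows):
parts.yr | parts.id | sales.rank | sales.amt | sales.id | sales.tag
3 | 90 | 8 | 40 | 90 | B
10 | 6 | 30 | 3 | 6 | B
After GROUP BY (2 rows):
parts.id | sum_yr
90 | 3
6 | 10
After ORDER BY (2 rows):
parts.id | sum_yr
6 | 10
90 | 3

== RESULT ==
parts.id | sum_yr
6 | 10
90 | 3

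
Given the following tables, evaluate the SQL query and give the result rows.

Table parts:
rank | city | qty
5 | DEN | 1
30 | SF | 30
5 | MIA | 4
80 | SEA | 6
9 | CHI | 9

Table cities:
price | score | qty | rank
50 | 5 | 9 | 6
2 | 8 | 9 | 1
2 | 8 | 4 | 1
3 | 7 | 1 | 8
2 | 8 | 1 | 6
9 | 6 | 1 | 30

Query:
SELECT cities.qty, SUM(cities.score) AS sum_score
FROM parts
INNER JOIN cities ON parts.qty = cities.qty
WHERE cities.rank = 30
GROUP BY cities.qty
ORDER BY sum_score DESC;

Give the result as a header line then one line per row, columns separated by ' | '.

== RESULT ==
cities.qty | sum_score
1 | 6

Derivation:
After JOIN cities (6 rows):
parts.rank | parts.city | parts.qty | cities.price | cities.score | cities.qty | cities.rank
5 | DEN | 1 | 3 | 7 | 1 | 8
5 | DEN | 1 | 2 | 8 | 1 | 6
5 | DEN | 1 | 9 | 6 | 1 | 30
5 | MIA | 4 | 2 | 8 | 4 | 1
9 | CHI | 9 | 50 | 5 | 9 | 6
9 | CHI | 9 | 2 | 8 | 9 | 1
After WHERE (1 rows):
parts.rank | parts.city | parts.qty | cities.price | cities.score | cities.qty | cities.rank
5 | DEN | 1 | 9 | 6 | 1 | 30
After GROUP BY (1 rows):
cities.qty | sum_score
1 | 6
After ORDER BY (1 rows):
cities.qty | sum_score
1 | 6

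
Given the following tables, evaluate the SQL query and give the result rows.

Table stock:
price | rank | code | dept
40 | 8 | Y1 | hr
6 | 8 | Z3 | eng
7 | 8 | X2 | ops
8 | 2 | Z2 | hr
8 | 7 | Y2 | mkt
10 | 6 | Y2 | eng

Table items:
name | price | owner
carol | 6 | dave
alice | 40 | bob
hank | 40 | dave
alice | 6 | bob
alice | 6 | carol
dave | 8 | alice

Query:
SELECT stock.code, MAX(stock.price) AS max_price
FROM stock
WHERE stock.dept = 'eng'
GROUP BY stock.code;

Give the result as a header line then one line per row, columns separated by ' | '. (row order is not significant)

After WHERE (2 rows):
stock.price | stock.rank | stock.code | stock.dept
6 | 8 | Z3 | eng
10 | 6 | Y2 | eng
After GROUP BY (2 rows):
stock.code | max_price
Z3 | 6
Y2 | 10

== RESULT ==
stock.code | max_price
Z3 | 6
Y2 | 10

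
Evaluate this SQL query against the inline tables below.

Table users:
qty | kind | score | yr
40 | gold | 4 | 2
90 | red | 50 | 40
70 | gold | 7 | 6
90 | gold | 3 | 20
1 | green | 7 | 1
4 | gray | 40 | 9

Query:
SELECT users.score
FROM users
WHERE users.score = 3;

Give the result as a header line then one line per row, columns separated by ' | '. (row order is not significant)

After WHERE (1 rows):
users.qty | users.kind | users.score | users.yr
90 | gold | 3 | 20
After SELECT (1 rows):
users.score
3

== RESULT ==
users.score
3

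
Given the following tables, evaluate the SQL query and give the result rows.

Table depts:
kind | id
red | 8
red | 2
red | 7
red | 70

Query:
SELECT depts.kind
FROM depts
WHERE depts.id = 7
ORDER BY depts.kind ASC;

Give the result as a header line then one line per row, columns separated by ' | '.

== RESULT ==
depts.kind
red

Derivation:
After WHERE (1 rows):
depts.kind | depts.id
red | 7
After SELECT (1 rows):
depts.kind
red
After ORDER BY (1 rows):
depts.kind
red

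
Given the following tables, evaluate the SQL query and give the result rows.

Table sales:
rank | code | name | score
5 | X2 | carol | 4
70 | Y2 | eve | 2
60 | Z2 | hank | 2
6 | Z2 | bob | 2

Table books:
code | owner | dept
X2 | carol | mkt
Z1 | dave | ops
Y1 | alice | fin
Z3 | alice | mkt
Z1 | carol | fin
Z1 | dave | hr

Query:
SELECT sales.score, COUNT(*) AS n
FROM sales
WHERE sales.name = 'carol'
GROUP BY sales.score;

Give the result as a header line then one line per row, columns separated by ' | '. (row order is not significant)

After WHERE (1 rows):
sales.rank | sales.code | sales.name | sales.score
5 | X2 | carol | 4
After GROUP BY (1 rows):
sales.score | n
4 | 1

== RESULT ==
sales.score | n
4 | 1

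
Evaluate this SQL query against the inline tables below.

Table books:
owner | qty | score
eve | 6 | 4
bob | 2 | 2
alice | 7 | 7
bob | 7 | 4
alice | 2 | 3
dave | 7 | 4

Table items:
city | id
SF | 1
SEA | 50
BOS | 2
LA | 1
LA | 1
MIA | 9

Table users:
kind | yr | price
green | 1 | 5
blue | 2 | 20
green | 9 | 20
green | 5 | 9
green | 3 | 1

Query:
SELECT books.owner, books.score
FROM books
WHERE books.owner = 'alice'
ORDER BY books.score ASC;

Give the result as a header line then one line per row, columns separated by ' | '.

After WHERE (2 rows):
books.owner | books.qty | books.score
alice | 7 | 7
alice | 2 | 3
After SELECT (2 rows):
books.owner | books.score
alice | 7
alice | 3
After ORDER BY (2 rows):
books.owner | books.score
alice | 3
alice | 7

== RESULT ==
books.owner | books.score
alice | 3
alice | 7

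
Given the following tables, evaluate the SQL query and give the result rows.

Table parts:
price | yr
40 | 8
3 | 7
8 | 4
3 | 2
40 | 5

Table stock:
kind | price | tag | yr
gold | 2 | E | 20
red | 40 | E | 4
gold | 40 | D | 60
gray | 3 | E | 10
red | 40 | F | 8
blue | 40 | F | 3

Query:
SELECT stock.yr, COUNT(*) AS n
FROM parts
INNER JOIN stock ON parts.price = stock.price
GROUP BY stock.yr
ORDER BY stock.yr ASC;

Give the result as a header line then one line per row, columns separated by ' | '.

After JOIN stock (10 rows):
parts.price | parts.yr | stock.kind | stock.price | stock.tag | stock.yr
40 | 8 | red | 40 | E | 4
40 | 8 | gold | 40 | D | 60
40 | 8 | red | 40 | F | 8
40 | 8 | blue | 40 | F | 3
3 | 7 | gray | 3 | E | 10
3 | 2 | gray | 3 | E | 10
40 | 5 | red | 40 | E | 4
40 | 5 | gold | 40 | D | 60
40 | 5 | red | 40 | F | 8
40 | 5 | blue | 40 | F | 3
After GROUP BY (5 rows):
stock.yr | n
4 | 2
60 | 2
8 | 2
3 | 2
10 | 2
After ORDER BY (5 rows):
stock.yr | n
3 | 2
4 | 2
8 | 2
10 | 2
60 | 2

== RESULT ==
stock.yr | n
3 | 2
4 | 2
8 | 2
10 | 2
60 | 2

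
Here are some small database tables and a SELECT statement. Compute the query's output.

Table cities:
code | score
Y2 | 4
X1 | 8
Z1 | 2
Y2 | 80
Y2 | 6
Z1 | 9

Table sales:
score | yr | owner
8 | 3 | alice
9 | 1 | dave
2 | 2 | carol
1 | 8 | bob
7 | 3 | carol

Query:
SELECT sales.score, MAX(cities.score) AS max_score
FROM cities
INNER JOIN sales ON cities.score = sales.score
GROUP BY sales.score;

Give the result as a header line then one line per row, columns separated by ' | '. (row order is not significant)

== RESULT ==
sales.score | max_score
8 | 8
2 | 2
9 | 9

Derivation:
After JOIN sales (3 rows):
cities.code | cities.score | sales.score | sales.yr | sales.owner
X1 | 8 | 8 | 3 | alice
Z1 | 2 | 2 | 2 | carol
Z1 | 9 | 9 | 1 | dave
After GROUP BY (3 rows):
sales.score | max_score
8 | 8
2 | 2
9 | 9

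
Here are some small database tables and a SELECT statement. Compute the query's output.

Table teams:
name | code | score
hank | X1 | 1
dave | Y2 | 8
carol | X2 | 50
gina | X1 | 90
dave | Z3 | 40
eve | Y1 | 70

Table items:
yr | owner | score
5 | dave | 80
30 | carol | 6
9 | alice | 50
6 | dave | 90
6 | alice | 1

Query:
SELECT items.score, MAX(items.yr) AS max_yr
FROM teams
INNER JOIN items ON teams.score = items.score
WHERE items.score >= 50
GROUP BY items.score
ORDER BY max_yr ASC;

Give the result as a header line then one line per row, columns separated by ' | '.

After JOIN items (3 rows):
teams.name | teams.code | teams.score | items.yr | items.owner | items.score
hank | X1 | 1 | 6 | alice | 1
carol | X2 | 50 | 9 | alice | 50
gina | X1 | 90 | 6 | dave | 90
After WHERE (2 rows):
teams.name | teams.code | teams.score | items.yr | items.owner | items.score
carol | X2 | 50 | 9 | alice | 50
gina | X1 | 90 | 6 | dave | 90
After GROUP BY (2 rows):
items.score | max_yr
50 | 9
90 | 6
After ORDER BY (2 rows):
items.score | max_yr
90 | 6
50 | 9

== RESULT ==
items.score | max_yr
90 | 6
50 | 9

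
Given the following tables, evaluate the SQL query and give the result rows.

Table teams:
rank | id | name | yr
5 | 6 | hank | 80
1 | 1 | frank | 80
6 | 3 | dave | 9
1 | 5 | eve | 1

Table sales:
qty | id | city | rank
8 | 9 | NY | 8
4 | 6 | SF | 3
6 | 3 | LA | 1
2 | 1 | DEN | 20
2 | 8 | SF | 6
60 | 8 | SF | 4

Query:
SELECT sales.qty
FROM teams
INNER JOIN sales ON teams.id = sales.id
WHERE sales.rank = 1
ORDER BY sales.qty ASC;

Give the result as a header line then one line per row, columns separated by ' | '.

After JOIN sales (3 rows):
teams.rank | teams.id | teams.name | teams.yr | sales.qty | sales.id | sales.city | sales.rank
5 | 6 | hank | 80 | 4 | 6 | SF | 3
1 | 1 | frank | 80 | 2 | 1 | DEN | 20
6 | 3 | dave | 9 | 6 | 3 | LA | 1
After WHERE (1 rows):
teams.rank | teams.id | teams.name | teams.yr | sales.qty | sales.id | sales.city | sales.rank
6 | 3 | dave | 9 | 6 | 3 | LA | 1
After SELECT (1 rows):
sales.qty
6
After ORDER BY (1 rows):
sales.qty
6

== RESULT ==
sales.qty
6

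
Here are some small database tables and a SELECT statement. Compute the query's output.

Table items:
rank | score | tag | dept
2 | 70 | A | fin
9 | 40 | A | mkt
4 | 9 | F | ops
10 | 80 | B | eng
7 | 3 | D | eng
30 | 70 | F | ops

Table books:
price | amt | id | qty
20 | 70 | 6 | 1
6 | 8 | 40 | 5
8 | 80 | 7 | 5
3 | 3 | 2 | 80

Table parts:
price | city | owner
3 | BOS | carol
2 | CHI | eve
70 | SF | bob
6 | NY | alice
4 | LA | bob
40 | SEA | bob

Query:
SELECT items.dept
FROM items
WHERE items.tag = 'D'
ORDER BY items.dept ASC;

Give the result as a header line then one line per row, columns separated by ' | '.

== RESULT ==
items.dept
eng

Derivation:
After WHERE (1 rows):
items.rank | items.score | items.tag | items.dept
7 | 3 | D | eng
After SELECT (1 rows):
items.dept
eng
After ORDER BY (1 rows):
items.dept
eng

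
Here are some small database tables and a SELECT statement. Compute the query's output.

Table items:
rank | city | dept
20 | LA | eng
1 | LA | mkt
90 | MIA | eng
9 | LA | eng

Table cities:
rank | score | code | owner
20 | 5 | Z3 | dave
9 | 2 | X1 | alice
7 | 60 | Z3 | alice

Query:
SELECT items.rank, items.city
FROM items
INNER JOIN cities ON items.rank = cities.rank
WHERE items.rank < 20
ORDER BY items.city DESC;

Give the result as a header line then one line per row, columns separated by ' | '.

After JOIN cities (2 rows):
items.rank | items.city | items.dept | cities.rank | cities.score | cities.code | cities.owner
20 | LA | eng | 20 | 5 | Z3 | dave
9 | LA | eng | 9 | 2 | X1 | alice
After WHERE (1 rows):
items.rank | items.city | items.dept | cities.rank | cities.score | cities.code | cities.owner
9 | LA | eng | 9 | 2 | X1 | alice
After SELECT (1 rows):
items.rank | items.city
9 | LA
After ORDER BY (1 rows):
items.rank | items.city
9 | LA

== RESULT ==
items.rank | items.city
9 | LA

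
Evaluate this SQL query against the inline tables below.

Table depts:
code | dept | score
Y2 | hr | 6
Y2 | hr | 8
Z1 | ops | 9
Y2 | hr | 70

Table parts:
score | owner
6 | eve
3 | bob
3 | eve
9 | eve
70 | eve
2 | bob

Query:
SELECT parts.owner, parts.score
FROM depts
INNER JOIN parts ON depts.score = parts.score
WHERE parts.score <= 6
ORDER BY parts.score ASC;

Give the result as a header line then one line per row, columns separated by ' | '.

== RESULT ==
parts.owner | parts.score
eve | 6

Derivation:
After JOIN parts (3 rows):
depts.code | depts.dept | depts.score | parts.score | parts.owner
Y2 | hr | 6 | 6 | eve
Z1 | ops | 9 | 9 | eve
Y2 | hr | 70 | 70 | eve
After WHERE (1 rows):
depts.code | depts.dept | depts.score | parts.score | parts.owner
Y2 | hr | 6 | 6 | eve
After SELECT (1 rows):
parts.owner | parts.score
eve | 6
After ORDER BY (1 rows):
parts.owner | parts.score
eve | 6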